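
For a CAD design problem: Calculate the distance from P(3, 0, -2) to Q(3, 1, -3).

d = √[(x₂-x₁)² + (y₂-y₁)² + (z₂-z₁)²]
  = √[0² + 1² + (-1)²]
  = √[0 + 1 + 1]
  = √2
  ≈ 1.414

1.414


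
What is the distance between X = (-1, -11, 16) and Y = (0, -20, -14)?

d = √[(x₂-x₁)² + (y₂-y₁)² + (z₂-z₁)²]
  = √[1² + (-9)² + (-30)²]
  = √[1 + 81 + 900]
  = √982
  ≈ 31.34

31.34


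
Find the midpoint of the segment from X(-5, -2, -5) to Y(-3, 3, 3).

M = ((x₁+x₂)/2, (y₁+y₂)/2, (z₁+z₂)/2)
  = ((-5 - 3)/2, (-2 + 3)/2, (-5 + 3)/2)
  = (-8/2, 1/2, -2/2)
  = (-4, 0.5, -1)

(-4, 0.5, -1)


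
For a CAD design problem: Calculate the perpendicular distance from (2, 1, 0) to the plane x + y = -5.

distance = |a·x₀ + b·y₀ + c·z₀ - d| / √(a² + b² + c²)
  = |1·2 + 1·1 + 0·0 - (-5)| / √(1² + 1² + 0²)
  = |2 + 1 + 0 + 5| / √(1 + 1 + 0)
  = |8| / √2
  = 8 / 1.414
  ≈ 5.657

5.657


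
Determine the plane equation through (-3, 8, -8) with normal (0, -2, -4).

The plane through P with normal n = (a, b, c) satisfies n·(r - P) = 0,
i.e. ax + by + cz = a·x₀ + b·y₀ + c·z₀.
d = 0·(-3) + (-2)·8 + (-4)·(-8)
  = 0 - 16 + 32
  = 16
Equation: -2y - 4z = 16

-2y - 4z = 16


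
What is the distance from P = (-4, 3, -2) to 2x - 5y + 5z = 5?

distance = |a·x₀ + b·y₀ + c·z₀ - d| / √(a² + b² + c²)
  = |2·(-4) + (-5)·3 + 5·(-2) - 5| / √(2² + (-5)² + 5²)
  = |-8 - 15 - 10 - 5| / √(4 + 25 + 25)
  = |-38| / √54
  = 38 / 7.348
  ≈ 5.171

5.171


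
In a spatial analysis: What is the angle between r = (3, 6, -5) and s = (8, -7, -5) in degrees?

r·s = 3·8 + 6·(-7) + (-5)·(-5) = 24 - 42 + 25 = 7
|r| = √(3² + 6² + (-5)²) = √70 ≈ 8.367
|s| = √(8² + (-7)² + (-5)²) = √138 ≈ 11.75
cos θ = (r·s)/(|r||s|) = 7/(8.367·11.75) ≈ 0.07122
θ = arccos(0.07122) ≈ 85.92°

85.92°


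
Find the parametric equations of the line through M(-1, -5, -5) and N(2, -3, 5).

Direction vector d = N - M = (2 + 1, -3 + 5, 5 + 5) = (3, 2, 10)
Parametric form r = M + t·d:
x = -1 + 3t, y = -5 + 2t, z = -5 + 10t

x = -1 + 3t, y = -5 + 2t, z = -5 + 10t


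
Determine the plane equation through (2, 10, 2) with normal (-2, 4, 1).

The plane through P with normal n = (a, b, c) satisfies n·(r - P) = 0,
i.e. ax + by + cz = a·x₀ + b·y₀ + c·z₀.
d = (-2)·2 + 4·10 + 1·2
  = -4 + 40 + 2
  = 38
Equation: -2x + 4y + z = 38

-2x + 4y + z = 38


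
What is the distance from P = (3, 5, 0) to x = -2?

distance = |a·x₀ + b·y₀ + c·z₀ - d| / √(a² + b² + c²)
  = |1·3 + 0·5 + 0·0 - (-2)| / √(1² + 0² + 0²)
  = |3 + 0 + 0 + 2| / √(1 + 0 + 0)
  = |5| / √1
  = 5 / 1
  ≈ 5

5


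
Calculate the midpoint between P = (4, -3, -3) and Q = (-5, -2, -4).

M = ((x₁+x₂)/2, (y₁+y₂)/2, (z₁+z₂)/2)
  = ((4 - 5)/2, (-3 - 2)/2, (-3 - 4)/2)
  = (-1/2, -5/2, -7/2)
  = (-0.5, -2.5, -3.5)

(-0.5, -2.5, -3.5)


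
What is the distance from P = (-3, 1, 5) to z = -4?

distance = |a·x₀ + b·y₀ + c·z₀ - d| / √(a² + b² + c²)
  = |0·(-3) + 0·1 + 1·5 - (-4)| / √(0² + 0² + 1²)
  = |0 + 0 + 5 + 4| / √(0 + 0 + 1)
  = |9| / √1
  = 9 / 1
  ≈ 9

9


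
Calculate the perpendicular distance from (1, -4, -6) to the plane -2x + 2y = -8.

distance = |a·x₀ + b·y₀ + c·z₀ - d| / √(a² + b² + c²)
  = |(-2)·1 + 2·(-4) + 0·(-6) - (-8)| / √((-2)² + 2² + 0²)
  = |-2 - 8 + 0 + 8| / √(4 + 4 + 0)
  = |-2| / √8
  = 2 / 2.828
  ≈ 0.7071

0.7071


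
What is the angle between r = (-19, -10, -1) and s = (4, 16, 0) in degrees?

r·s = (-19)·4 + (-10)·16 + (-1)·0 = -76 - 160 + 0 = -236
|r| = √((-19)² + (-10)² + (-1)²) = √462 ≈ 21.49
|s| = √(4² + 16² + 0²) = √272 ≈ 16.49
cos θ = (r·s)/(|r||s|) = -236/(21.49·16.49) ≈ -0.6657
θ = arccos(-0.6657) ≈ 131.7°

131.7°


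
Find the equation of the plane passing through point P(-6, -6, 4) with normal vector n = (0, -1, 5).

The plane through P with normal n = (a, b, c) satisfies n·(r - P) = 0,
i.e. ax + by + cz = a·x₀ + b·y₀ + c·z₀.
d = 0·(-6) + (-1)·(-6) + 5·4
  = 0 + 6 + 20
  = 26
Equation: -y + 5z = 26

-y + 5z = 26


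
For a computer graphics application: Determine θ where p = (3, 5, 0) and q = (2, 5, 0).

p·q = 3·2 + 5·5 + 0·0 = 6 + 25 + 0 = 31
|p| = √(3² + 5² + 0²) = √34 ≈ 5.831
|q| = √(2² + 5² + 0²) = √29 ≈ 5.385
cos θ = (p·q)/(|p||q|) = 31/(5.831·5.385) ≈ 0.9872
θ = arccos(0.9872) ≈ 9.162°

9.162°


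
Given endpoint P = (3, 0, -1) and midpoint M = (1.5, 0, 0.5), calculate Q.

Q = 2M - P
  = (2·1.5 - 3, 2·0 - 0, 2·0.5 - (-1))
  = (3 - 3, 0 + 0, 1 + 1)
  = (0, 0, 2)

(0, 0, 2)


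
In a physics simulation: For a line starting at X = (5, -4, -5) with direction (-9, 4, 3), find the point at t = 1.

P(t) = X + t·d
  = (5 + (-9)·1, -4 + 4·1, -5 + 3·1)
  = (5 - 9, -4 + 4, -5 + 3)
  = (-4, 0, -2)

(-4, 0, -2)


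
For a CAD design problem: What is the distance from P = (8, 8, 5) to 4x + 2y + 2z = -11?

distance = |a·x₀ + b·y₀ + c·z₀ - d| / √(a² + b² + c²)
  = |4·8 + 2·8 + 2·5 - (-11)| / √(4² + 2² + 2²)
  = |32 + 16 + 10 + 11| / √(16 + 4 + 4)
  = |69| / √24
  = 69 / 4.899
  ≈ 14.08

14.08


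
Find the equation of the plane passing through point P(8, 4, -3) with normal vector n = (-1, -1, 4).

The plane through P with normal n = (a, b, c) satisfies n·(r - P) = 0,
i.e. ax + by + cz = a·x₀ + b·y₀ + c·z₀.
d = (-1)·8 + (-1)·4 + 4·(-3)
  = -8 - 4 - 12
  = -24
Equation: -x - y + 4z = -24

-x - y + 4z = -24


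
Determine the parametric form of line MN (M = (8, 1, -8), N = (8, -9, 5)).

Direction vector d = N - M = (8 - 8, -9 - 1, 5 + 8) = (0, -10, 13)
Parametric form r = M + t·d:
x = 8, y = 1 - 10t, z = -8 + 13t

x = 8, y = 1 - 10t, z = -8 + 13t


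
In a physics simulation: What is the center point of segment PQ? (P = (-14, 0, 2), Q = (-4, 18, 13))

M = ((x₁+x₂)/2, (y₁+y₂)/2, (z₁+z₂)/2)
  = ((-14 - 4)/2, (0 + 18)/2, (2 + 13)/2)
  = (-18/2, 18/2, 15/2)
  = (-9, 9, 7.5)

(-9, 9, 7.5)


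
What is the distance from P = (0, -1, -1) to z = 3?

distance = |a·x₀ + b·y₀ + c·z₀ - d| / √(a² + b² + c²)
  = |0·0 + 0·(-1) + 1·(-1) - 3| / √(0² + 0² + 1²)
  = |0 + 0 - 1 - 3| / √(0 + 0 + 1)
  = |-4| / √1
  = 4 / 1
  ≈ 4

4


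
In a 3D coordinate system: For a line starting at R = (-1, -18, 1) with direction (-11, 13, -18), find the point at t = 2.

P(t) = R + t·d
  = (-1 + (-11)·2, -18 + 13·2, 1 + (-18)·2)
  = (-1 - 22, -18 + 26, 1 - 36)
  = (-23, 8, -35)

(-23, 8, -35)


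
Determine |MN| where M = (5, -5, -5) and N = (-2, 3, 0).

d = √[(x₂-x₁)² + (y₂-y₁)² + (z₂-z₁)²]
  = √[(-7)² + 8² + 5²]
  = √[49 + 64 + 25]
  = √138
  ≈ 11.75

11.75


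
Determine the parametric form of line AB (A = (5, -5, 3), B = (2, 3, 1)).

Direction vector d = B - A = (2 - 5, 3 + 5, 1 - 3) = (-3, 8, -2)
Parametric form r = A + t·d:
x = 5 - 3t, y = -5 + 8t, z = 3 - 2t

x = 5 - 3t, y = -5 + 8t, z = 3 - 2t


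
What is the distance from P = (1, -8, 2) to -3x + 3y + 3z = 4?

distance = |a·x₀ + b·y₀ + c·z₀ - d| / √(a² + b² + c²)
  = |(-3)·1 + 3·(-8) + 3·2 - 4| / √((-3)² + 3² + 3²)
  = |-3 - 24 + 6 - 4| / √(9 + 9 + 9)
  = |-25| / √27
  = 25 / 5.196
  ≈ 4.811

4.811


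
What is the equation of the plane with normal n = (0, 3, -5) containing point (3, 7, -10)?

The plane through P with normal n = (a, b, c) satisfies n·(r - P) = 0,
i.e. ax + by + cz = a·x₀ + b·y₀ + c·z₀.
d = 0·3 + 3·7 + (-5)·(-10)
  = 0 + 21 + 50
  = 71
Equation: 3y - 5z = 71

3y - 5z = 71


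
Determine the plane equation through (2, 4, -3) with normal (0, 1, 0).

The plane through P with normal n = (a, b, c) satisfies n·(r - P) = 0,
i.e. ax + by + cz = a·x₀ + b·y₀ + c·z₀.
d = 0·2 + 1·4 + 0·(-3)
  = 0 + 4 + 0
  = 4
Equation: y = 4

y = 4


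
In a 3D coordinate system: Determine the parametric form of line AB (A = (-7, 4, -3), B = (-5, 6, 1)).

Direction vector d = B - A = (-5 + 7, 6 - 4, 1 + 3) = (2, 2, 4)
Parametric form r = A + t·d:
x = -7 + 2t, y = 4 + 2t, z = -3 + 4t

x = -7 + 2t, y = 4 + 2t, z = -3 + 4t


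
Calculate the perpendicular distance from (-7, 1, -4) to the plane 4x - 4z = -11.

distance = |a·x₀ + b·y₀ + c·z₀ - d| / √(a² + b² + c²)
  = |4·(-7) + 0·1 + (-4)·(-4) - (-11)| / √(4² + 0² + (-4)²)
  = |-28 + 0 + 16 + 11| / √(16 + 0 + 16)
  = |-1| / √32
  = 1 / 5.657
  ≈ 0.1768

0.1768


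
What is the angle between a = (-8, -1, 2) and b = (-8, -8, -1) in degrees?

a·b = (-8)·(-8) + (-1)·(-8) + 2·(-1) = 64 + 8 - 2 = 70
|a| = √((-8)² + (-1)² + 2²) = √69 ≈ 8.307
|b| = √((-8)² + (-8)² + (-1)²) = √129 ≈ 11.36
cos θ = (a·b)/(|a||b|) = 70/(8.307·11.36) ≈ 0.742
θ = arccos(0.742) ≈ 42.1°

42.1°


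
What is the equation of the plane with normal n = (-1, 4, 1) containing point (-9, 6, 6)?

The plane through P with normal n = (a, b, c) satisfies n·(r - P) = 0,
i.e. ax + by + cz = a·x₀ + b·y₀ + c·z₀.
d = (-1)·(-9) + 4·6 + 1·6
  = 9 + 24 + 6
  = 39
Equation: -x + 4y + z = 39

-x + 4y + z = 39


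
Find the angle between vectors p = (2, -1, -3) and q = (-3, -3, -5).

p·q = 2·(-3) + (-1)·(-3) + (-3)·(-5) = -6 + 3 + 15 = 12
|p| = √(2² + (-1)² + (-3)²) = √14 ≈ 3.742
|q| = √((-3)² + (-3)² + (-5)²) = √43 ≈ 6.557
cos θ = (p·q)/(|p||q|) = 12/(3.742·6.557) ≈ 0.4891
θ = arccos(0.4891) ≈ 60.72°

60.72°


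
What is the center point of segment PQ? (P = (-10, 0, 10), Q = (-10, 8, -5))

M = ((x₁+x₂)/2, (y₁+y₂)/2, (z₁+z₂)/2)
  = ((-10 - 10)/2, (0 + 8)/2, (10 - 5)/2)
  = (-20/2, 8/2, 5/2)
  = (-10, 4, 2.5)

(-10, 4, 2.5)


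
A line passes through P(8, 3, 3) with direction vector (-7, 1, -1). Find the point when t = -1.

P(t) = P + t·d
  = (8 + (-7)·(-1), 3 + 1·(-1), 3 + (-1)·(-1))
  = (8 + 7, 3 - 1, 3 + 1)
  = (15, 2, 4)

(15, 2, 4)


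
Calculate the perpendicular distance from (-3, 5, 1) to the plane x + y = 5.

distance = |a·x₀ + b·y₀ + c·z₀ - d| / √(a² + b² + c²)
  = |1·(-3) + 1·5 + 0·1 - 5| / √(1² + 1² + 0²)
  = |-3 + 5 + 0 - 5| / √(1 + 1 + 0)
  = |-3| / √2
  = 3 / 1.414
  ≈ 2.121

2.121


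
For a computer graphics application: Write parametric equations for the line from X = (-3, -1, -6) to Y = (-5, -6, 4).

Direction vector d = Y - X = (-5 + 3, -6 + 1, 4 + 6) = (-2, -5, 10)
Parametric form r = X + t·d:
x = -3 - 2t, y = -1 - 5t, z = -6 + 10t

x = -3 - 2t, y = -1 - 5t, z = -6 + 10t


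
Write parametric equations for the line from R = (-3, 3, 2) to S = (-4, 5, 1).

Direction vector d = S - R = (-4 + 3, 5 - 3, 1 - 2) = (-1, 2, -1)
Parametric form r = R + t·d:
x = -3 - t, y = 3 + 2t, z = 2 - t

x = -3 - t, y = 3 + 2t, z = 2 - t


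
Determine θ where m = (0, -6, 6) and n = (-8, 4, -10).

m·n = 0·(-8) + (-6)·4 + 6·(-10) = 0 - 24 - 60 = -84
|m| = √(0² + (-6)² + 6²) = √72 ≈ 8.485
|n| = √((-8)² + 4² + (-10)²) = √180 ≈ 13.42
cos θ = (m·n)/(|m||n|) = -84/(8.485·13.42) ≈ -0.7379
θ = arccos(-0.7379) ≈ 137.5°

137.5°


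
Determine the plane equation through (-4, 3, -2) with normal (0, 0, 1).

The plane through P with normal n = (a, b, c) satisfies n·(r - P) = 0,
i.e. ax + by + cz = a·x₀ + b·y₀ + c·z₀.
d = 0·(-4) + 0·3 + 1·(-2)
  = 0 + 0 - 2
  = -2
Equation: z = -2

z = -2


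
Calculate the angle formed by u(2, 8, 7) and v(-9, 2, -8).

u·v = 2·(-9) + 8·2 + 7·(-8) = -18 + 16 - 56 = -58
|u| = √(2² + 8² + 7²) = √117 ≈ 10.82
|v| = √((-9)² + 2² + (-8)²) = √149 ≈ 12.21
cos θ = (u·v)/(|u||v|) = -58/(10.82·12.21) ≈ -0.4393
θ = arccos(-0.4393) ≈ 116.1°

116.1°


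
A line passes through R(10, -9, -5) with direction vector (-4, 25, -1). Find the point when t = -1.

P(t) = R + t·d
  = (10 + (-4)·(-1), -9 + 25·(-1), -5 + (-1)·(-1))
  = (10 + 4, -9 - 25, -5 + 1)
  = (14, -34, -4)

(14, -34, -4)


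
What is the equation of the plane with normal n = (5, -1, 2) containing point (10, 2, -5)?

The plane through P with normal n = (a, b, c) satisfies n·(r - P) = 0,
i.e. ax + by + cz = a·x₀ + b·y₀ + c·z₀.
d = 5·10 + (-1)·2 + 2·(-5)
  = 50 - 2 - 10
  = 38
Equation: 5x - y + 2z = 38

5x - y + 2z = 38


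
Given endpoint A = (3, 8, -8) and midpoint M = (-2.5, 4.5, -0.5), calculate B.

B = 2M - A
  = (2·(-2.5) - 3, 2·4.5 - 8, 2·(-0.5) - (-8))
  = (-5 - 3, 9 - 8, -1 + 8)
  = (-8, 1, 7)

(-8, 1, 7)


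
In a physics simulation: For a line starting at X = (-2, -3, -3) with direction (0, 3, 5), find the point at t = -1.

P(t) = X + t·d
  = (-2 + 0·(-1), -3 + 3·(-1), -3 + 5·(-1))
  = (-2 + 0, -3 - 3, -3 - 5)
  = (-2, -6, -8)

(-2, -6, -8)


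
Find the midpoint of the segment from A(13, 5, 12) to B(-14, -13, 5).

M = ((x₁+x₂)/2, (y₁+y₂)/2, (z₁+z₂)/2)
  = ((13 - 14)/2, (5 - 13)/2, (12 + 5)/2)
  = (-1/2, -8/2, 17/2)
  = (-0.5, -4, 8.5)

(-0.5, -4, 8.5)


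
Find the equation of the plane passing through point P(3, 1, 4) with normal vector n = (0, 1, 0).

The plane through P with normal n = (a, b, c) satisfies n·(r - P) = 0,
i.e. ax + by + cz = a·x₀ + b·y₀ + c·z₀.
d = 0·3 + 1·1 + 0·4
  = 0 + 1 + 0
  = 1
Equation: y = 1

y = 1


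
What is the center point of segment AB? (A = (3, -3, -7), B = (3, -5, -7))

M = ((x₁+x₂)/2, (y₁+y₂)/2, (z₁+z₂)/2)
  = ((3 + 3)/2, (-3 - 5)/2, (-7 - 7)/2)
  = (6/2, -8/2, -14/2)
  = (3, -4, -7)

(3, -4, -7)


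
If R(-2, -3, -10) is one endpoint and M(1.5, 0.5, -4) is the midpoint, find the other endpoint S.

S = 2M - R
  = (2·1.5 - (-2), 2·0.5 - (-3), 2·(-4) - (-10))
  = (3 + 2, 1 + 3, -8 + 10)
  = (5, 4, 2)

(5, 4, 2)


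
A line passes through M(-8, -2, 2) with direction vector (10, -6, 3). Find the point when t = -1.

P(t) = M + t·d
  = (-8 + 10·(-1), -2 + (-6)·(-1), 2 + 3·(-1))
  = (-8 - 10, -2 + 6, 2 - 3)
  = (-18, 4, -1)

(-18, 4, -1)


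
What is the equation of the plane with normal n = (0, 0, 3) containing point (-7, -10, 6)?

The plane through P with normal n = (a, b, c) satisfies n·(r - P) = 0,
i.e. ax + by + cz = a·x₀ + b·y₀ + c·z₀.
d = 0·(-7) + 0·(-10) + 3·6
  = 0 + 0 + 18
  = 18
Equation: 3z = 18

3z = 18


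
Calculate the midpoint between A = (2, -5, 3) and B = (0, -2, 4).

M = ((x₁+x₂)/2, (y₁+y₂)/2, (z₁+z₂)/2)
  = ((2 + 0)/2, (-5 - 2)/2, (3 + 4)/2)
  = (2/2, -7/2, 7/2)
  = (1, -3.5, 3.5)

(1, -3.5, 3.5)


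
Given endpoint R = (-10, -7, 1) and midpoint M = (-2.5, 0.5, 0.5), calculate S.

S = 2M - R
  = (2·(-2.5) - (-10), 2·0.5 - (-7), 2·0.5 - 1)
  = (-5 + 10, 1 + 7, 1 - 1)
  = (5, 8, 0)

(5, 8, 0)


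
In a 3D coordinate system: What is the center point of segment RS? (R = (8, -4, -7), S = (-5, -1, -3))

M = ((x₁+x₂)/2, (y₁+y₂)/2, (z₁+z₂)/2)
  = ((8 - 5)/2, (-4 - 1)/2, (-7 - 3)/2)
  = (3/2, -5/2, -10/2)
  = (1.5, -2.5, -5)

(1.5, -2.5, -5)


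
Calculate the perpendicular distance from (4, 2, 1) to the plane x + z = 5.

distance = |a·x₀ + b·y₀ + c·z₀ - d| / √(a² + b² + c²)
  = |1·4 + 0·2 + 1·1 - 5| / √(1² + 0² + 1²)
  = |4 + 0 + 1 - 5| / √(1 + 0 + 1)
  = |0| / √2
  = 0 / 1.414
  ≈ 0

0


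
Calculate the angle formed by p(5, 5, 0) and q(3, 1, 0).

p·q = 5·3 + 5·1 + 0·0 = 15 + 5 + 0 = 20
|p| = √(5² + 5² + 0²) = √50 ≈ 7.071
|q| = √(3² + 1² + 0²) = √10 ≈ 3.162
cos θ = (p·q)/(|p||q|) = 20/(7.071·3.162) ≈ 0.8944
θ = arccos(0.8944) ≈ 26.57°

26.57°


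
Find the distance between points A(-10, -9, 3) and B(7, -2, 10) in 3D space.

d = √[(x₂-x₁)² + (y₂-y₁)² + (z₂-z₁)²]
  = √[17² + 7² + 7²]
  = √[289 + 49 + 49]
  = √387
  ≈ 19.67

19.67


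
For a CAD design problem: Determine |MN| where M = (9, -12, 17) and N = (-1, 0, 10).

d = √[(x₂-x₁)² + (y₂-y₁)² + (z₂-z₁)²]
  = √[(-10)² + 12² + (-7)²]
  = √[100 + 144 + 49]
  = √293
  ≈ 17.12

17.12


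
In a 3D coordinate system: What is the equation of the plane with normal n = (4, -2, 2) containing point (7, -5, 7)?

The plane through P with normal n = (a, b, c) satisfies n·(r - P) = 0,
i.e. ax + by + cz = a·x₀ + b·y₀ + c·z₀.
d = 4·7 + (-2)·(-5) + 2·7
  = 28 + 10 + 14
  = 52
Equation: 4x - 2y + 2z = 52

4x - 2y + 2z = 52


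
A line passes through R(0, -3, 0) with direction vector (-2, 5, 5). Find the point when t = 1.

P(t) = R + t·d
  = (0 + (-2)·1, -3 + 5·1, 0 + 5·1)
  = (0 - 2, -3 + 5, 0 + 5)
  = (-2, 2, 5)

(-2, 2, 5)


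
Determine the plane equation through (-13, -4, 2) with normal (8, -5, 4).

The plane through P with normal n = (a, b, c) satisfies n·(r - P) = 0,
i.e. ax + by + cz = a·x₀ + b·y₀ + c·z₀.
d = 8·(-13) + (-5)·(-4) + 4·2
  = -104 + 20 + 8
  = -76
Equation: 8x - 5y + 4z = -76

8x - 5y + 4z = -76


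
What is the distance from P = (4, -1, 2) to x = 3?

distance = |a·x₀ + b·y₀ + c·z₀ - d| / √(a² + b² + c²)
  = |1·4 + 0·(-1) + 0·2 - 3| / √(1² + 0² + 0²)
  = |4 + 0 + 0 - 3| / √(1 + 0 + 0)
  = |1| / √1
  = 1 / 1
  ≈ 1

1


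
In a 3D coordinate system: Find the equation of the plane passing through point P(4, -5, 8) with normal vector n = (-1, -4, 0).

The plane through P with normal n = (a, b, c) satisfies n·(r - P) = 0,
i.e. ax + by + cz = a·x₀ + b·y₀ + c·z₀.
d = (-1)·4 + (-4)·(-5) + 0·8
  = -4 + 20 + 0
  = 16
Equation: -x - 4y = 16

-x - 4y = 16


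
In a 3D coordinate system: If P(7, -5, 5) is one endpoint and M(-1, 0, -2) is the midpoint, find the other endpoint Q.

Q = 2M - P
  = (2·(-1) - 7, 2·0 - (-5), 2·(-2) - 5)
  = (-2 - 7, 0 + 5, -4 - 5)
  = (-9, 5, -9)

(-9, 5, -9)


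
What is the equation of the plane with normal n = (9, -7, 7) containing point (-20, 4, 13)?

The plane through P with normal n = (a, b, c) satisfies n·(r - P) = 0,
i.e. ax + by + cz = a·x₀ + b·y₀ + c·z₀.
d = 9·(-20) + (-7)·4 + 7·13
  = -180 - 28 + 91
  = -117
Equation: 9x - 7y + 7z = -117

9x - 7y + 7z = -117


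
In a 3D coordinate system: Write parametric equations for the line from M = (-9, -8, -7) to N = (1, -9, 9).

Direction vector d = N - M = (1 + 9, -9 + 8, 9 + 7) = (10, -1, 16)
Parametric form r = M + t·d:
x = -9 + 10t, y = -8 - t, z = -7 + 16t

x = -9 + 10t, y = -8 - t, z = -7 + 16t


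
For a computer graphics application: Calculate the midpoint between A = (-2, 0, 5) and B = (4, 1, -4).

M = ((x₁+x₂)/2, (y₁+y₂)/2, (z₁+z₂)/2)
  = ((-2 + 4)/2, (0 + 1)/2, (5 - 4)/2)
  = (2/2, 1/2, 1/2)
  = (1, 0.5, 0.5)

(1, 0.5, 0.5)


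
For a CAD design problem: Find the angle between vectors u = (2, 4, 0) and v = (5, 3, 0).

u·v = 2·5 + 4·3 + 0·0 = 10 + 12 + 0 = 22
|u| = √(2² + 4² + 0²) = √20 ≈ 4.472
|v| = √(5² + 3² + 0²) = √34 ≈ 5.831
cos θ = (u·v)/(|u||v|) = 22/(4.472·5.831) ≈ 0.8437
θ = arccos(0.8437) ≈ 32.47°

32.47°


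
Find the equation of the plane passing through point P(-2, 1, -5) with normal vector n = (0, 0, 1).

The plane through P with normal n = (a, b, c) satisfies n·(r - P) = 0,
i.e. ax + by + cz = a·x₀ + b·y₀ + c·z₀.
d = 0·(-2) + 0·1 + 1·(-5)
  = 0 + 0 - 5
  = -5
Equation: z = -5

z = -5


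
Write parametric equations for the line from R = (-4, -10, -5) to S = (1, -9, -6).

Direction vector d = S - R = (1 + 4, -9 + 10, -6 + 5) = (5, 1, -1)
Parametric form r = R + t·d:
x = -4 + 5t, y = -10 + t, z = -5 - t

x = -4 + 5t, y = -10 + t, z = -5 - t


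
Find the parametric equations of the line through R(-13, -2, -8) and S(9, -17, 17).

Direction vector d = S - R = (9 + 13, -17 + 2, 17 + 8) = (22, -15, 25)
Parametric form r = R + t·d:
x = -13 + 22t, y = -2 - 15t, z = -8 + 25t

x = -13 + 22t, y = -2 - 15t, z = -8 + 25t


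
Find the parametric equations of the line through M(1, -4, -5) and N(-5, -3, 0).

Direction vector d = N - M = (-5 - 1, -3 + 4, 0 + 5) = (-6, 1, 5)
Parametric form r = M + t·d:
x = 1 - 6t, y = -4 + t, z = -5 + 5t

x = 1 - 6t, y = -4 + t, z = -5 + 5t


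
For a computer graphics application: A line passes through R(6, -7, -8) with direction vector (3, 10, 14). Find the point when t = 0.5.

P(t) = R + t·d
  = (6 + 3·0.5, -7 + 10·0.5, -8 + 14·0.5)
  = (6 + 1.5, -7 + 5, -8 + 7)
  = (7.5, -2, -1)

(7.5, -2, -1)


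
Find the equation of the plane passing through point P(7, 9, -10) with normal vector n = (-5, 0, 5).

The plane through P with normal n = (a, b, c) satisfies n·(r - P) = 0,
i.e. ax + by + cz = a·x₀ + b·y₀ + c·z₀.
d = (-5)·7 + 0·9 + 5·(-10)
  = -35 + 0 - 50
  = -85
Equation: -5x + 5z = -85

-5x + 5z = -85


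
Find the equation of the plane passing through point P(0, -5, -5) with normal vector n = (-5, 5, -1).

The plane through P with normal n = (a, b, c) satisfies n·(r - P) = 0,
i.e. ax + by + cz = a·x₀ + b·y₀ + c·z₀.
d = (-5)·0 + 5·(-5) + (-1)·(-5)
  = 0 - 25 + 5
  = -20
Equation: -5x + 5y - z = -20

-5x + 5y - z = -20


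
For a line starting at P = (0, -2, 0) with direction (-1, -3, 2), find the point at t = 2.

P(t) = P + t·d
  = (0 + (-1)·2, -2 + (-3)·2, 0 + 2·2)
  = (0 - 2, -2 - 6, 0 + 4)
  = (-2, -8, 4)

(-2, -8, 4)


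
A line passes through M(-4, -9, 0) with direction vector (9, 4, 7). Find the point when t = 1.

P(t) = M + t·d
  = (-4 + 9·1, -9 + 4·1, 0 + 7·1)
  = (-4 + 9, -9 + 4, 0 + 7)
  = (5, -5, 7)

(5, -5, 7)


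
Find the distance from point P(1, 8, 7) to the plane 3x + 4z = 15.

distance = |a·x₀ + b·y₀ + c·z₀ - d| / √(a² + b² + c²)
  = |3·1 + 0·8 + 4·7 - 15| / √(3² + 0² + 4²)
  = |3 + 0 + 28 - 15| / √(9 + 0 + 16)
  = |16| / √25
  = 16 / 5
  ≈ 3.2

3.2


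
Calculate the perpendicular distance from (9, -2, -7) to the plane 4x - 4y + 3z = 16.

distance = |a·x₀ + b·y₀ + c·z₀ - d| / √(a² + b² + c²)
  = |4·9 + (-4)·(-2) + 3·(-7) - 16| / √(4² + (-4)² + 3²)
  = |36 + 8 - 21 - 16| / √(16 + 16 + 9)
  = |7| / √41
  = 7 / 6.403
  ≈ 1.093

1.093


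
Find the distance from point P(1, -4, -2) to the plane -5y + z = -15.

distance = |a·x₀ + b·y₀ + c·z₀ - d| / √(a² + b² + c²)
  = |0·1 + (-5)·(-4) + 1·(-2) - (-15)| / √(0² + (-5)² + 1²)
  = |0 + 20 - 2 + 15| / √(0 + 25 + 1)
  = |33| / √26
  = 33 / 5.099
  ≈ 6.472

6.472


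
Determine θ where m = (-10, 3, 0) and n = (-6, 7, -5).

m·n = (-10)·(-6) + 3·7 + 0·(-5) = 60 + 21 + 0 = 81
|m| = √((-10)² + 3² + 0²) = √109 ≈ 10.44
|n| = √((-6)² + 7² + (-5)²) = √110 ≈ 10.49
cos θ = (m·n)/(|m||n|) = 81/(10.44·10.49) ≈ 0.7397
θ = arccos(0.7397) ≈ 42.29°

42.29°


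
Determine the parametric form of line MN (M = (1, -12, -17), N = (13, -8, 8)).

Direction vector d = N - M = (13 - 1, -8 + 12, 8 + 17) = (12, 4, 25)
Parametric form r = M + t·d:
x = 1 + 12t, y = -12 + 4t, z = -17 + 25t

x = 1 + 12t, y = -12 + 4t, z = -17 + 25t


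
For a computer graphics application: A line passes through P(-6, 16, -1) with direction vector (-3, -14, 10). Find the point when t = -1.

P(t) = P + t·d
  = (-6 + (-3)·(-1), 16 + (-14)·(-1), -1 + 10·(-1))
  = (-6 + 3, 16 + 14, -1 - 10)
  = (-3, 30, -11)

(-3, 30, -11)


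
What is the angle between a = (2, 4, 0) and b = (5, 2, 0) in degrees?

a·b = 2·5 + 4·2 + 0·0 = 10 + 8 + 0 = 18
|a| = √(2² + 4² + 0²) = √20 ≈ 4.472
|b| = √(5² + 2² + 0²) = √29 ≈ 5.385
cos θ = (a·b)/(|a||b|) = 18/(4.472·5.385) ≈ 0.7474
θ = arccos(0.7474) ≈ 41.63°

41.63°


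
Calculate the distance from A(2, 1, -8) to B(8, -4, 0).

d = √[(x₂-x₁)² + (y₂-y₁)² + (z₂-z₁)²]
  = √[6² + (-5)² + 8²]
  = √[36 + 25 + 64]
  = √125
  ≈ 11.18

11.18


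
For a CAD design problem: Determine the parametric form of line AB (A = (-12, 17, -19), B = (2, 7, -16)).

Direction vector d = B - A = (2 + 12, 7 - 17, -16 + 19) = (14, -10, 3)
Parametric form r = A + t·d:
x = -12 + 14t, y = 17 - 10t, z = -19 + 3t

x = -12 + 14t, y = 17 - 10t, z = -19 + 3t


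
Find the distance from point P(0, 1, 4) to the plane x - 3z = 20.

distance = |a·x₀ + b·y₀ + c·z₀ - d| / √(a² + b² + c²)
  = |1·0 + 0·1 + (-3)·4 - 20| / √(1² + 0² + (-3)²)
  = |0 + 0 - 12 - 20| / √(1 + 0 + 9)
  = |-32| / √10
  = 32 / 3.162
  ≈ 10.12

10.12


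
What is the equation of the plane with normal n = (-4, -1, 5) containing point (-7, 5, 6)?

The plane through P with normal n = (a, b, c) satisfies n·(r - P) = 0,
i.e. ax + by + cz = a·x₀ + b·y₀ + c·z₀.
d = (-4)·(-7) + (-1)·5 + 5·6
  = 28 - 5 + 30
  = 53
Equation: -4x - y + 5z = 53

-4x - y + 5z = 53


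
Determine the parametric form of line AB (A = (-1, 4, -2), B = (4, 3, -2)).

Direction vector d = B - A = (4 + 1, 3 - 4, -2 + 2) = (5, -1, 0)
Parametric form r = A + t·d:
x = -1 + 5t, y = 4 - t, z = -2

x = -1 + 5t, y = 4 - t, z = -2


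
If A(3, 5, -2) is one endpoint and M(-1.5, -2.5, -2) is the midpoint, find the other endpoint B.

B = 2M - A
  = (2·(-1.5) - 3, 2·(-2.5) - 5, 2·(-2) - (-2))
  = (-3 - 3, -5 - 5, -4 + 2)
  = (-6, -10, -2)

(-6, -10, -2)


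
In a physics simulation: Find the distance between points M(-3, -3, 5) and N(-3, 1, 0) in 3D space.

d = √[(x₂-x₁)² + (y₂-y₁)² + (z₂-z₁)²]
  = √[0² + 4² + (-5)²]
  = √[0 + 16 + 25]
  = √41
  ≈ 6.403

6.403


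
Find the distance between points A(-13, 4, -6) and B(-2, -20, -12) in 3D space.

d = √[(x₂-x₁)² + (y₂-y₁)² + (z₂-z₁)²]
  = √[11² + (-24)² + (-6)²]
  = √[121 + 576 + 36]
  = √733
  ≈ 27.07

27.07


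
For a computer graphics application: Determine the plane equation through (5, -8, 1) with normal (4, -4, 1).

The plane through P with normal n = (a, b, c) satisfies n·(r - P) = 0,
i.e. ax + by + cz = a·x₀ + b·y₀ + c·z₀.
d = 4·5 + (-4)·(-8) + 1·1
  = 20 + 32 + 1
  = 53
Equation: 4x - 4y + z = 53

4x - 4y + z = 53


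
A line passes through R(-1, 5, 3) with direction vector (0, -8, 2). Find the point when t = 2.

P(t) = R + t·d
  = (-1 + 0·2, 5 + (-8)·2, 3 + 2·2)
  = (-1 + 0, 5 - 16, 3 + 4)
  = (-1, -11, 7)

(-1, -11, 7)


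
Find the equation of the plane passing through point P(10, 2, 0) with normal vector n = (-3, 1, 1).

The plane through P with normal n = (a, b, c) satisfies n·(r - P) = 0,
i.e. ax + by + cz = a·x₀ + b·y₀ + c·z₀.
d = (-3)·10 + 1·2 + 1·0
  = -30 + 2 + 0
  = -28
Equation: -3x + y + z = -28

-3x + y + z = -28


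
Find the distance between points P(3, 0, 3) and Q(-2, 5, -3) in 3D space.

d = √[(x₂-x₁)² + (y₂-y₁)² + (z₂-z₁)²]
  = √[(-5)² + 5² + (-6)²]
  = √[25 + 25 + 36]
  = √86
  ≈ 9.274

9.274


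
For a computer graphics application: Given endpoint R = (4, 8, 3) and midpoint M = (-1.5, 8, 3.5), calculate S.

S = 2M - R
  = (2·(-1.5) - 4, 2·8 - 8, 2·3.5 - 3)
  = (-3 - 4, 16 - 8, 7 - 3)
  = (-7, 8, 4)

(-7, 8, 4)


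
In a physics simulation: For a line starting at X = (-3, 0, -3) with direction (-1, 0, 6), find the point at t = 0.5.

P(t) = X + t·d
  = (-3 + (-1)·0.5, 0 + 0·0.5, -3 + 6·0.5)
  = (-3 - 0.5, 0 + 0, -3 + 3)
  = (-3.5, 0, 0)

(-3.5, 0, 0)


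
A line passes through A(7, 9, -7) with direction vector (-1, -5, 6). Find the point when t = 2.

P(t) = A + t·d
  = (7 + (-1)·2, 9 + (-5)·2, -7 + 6·2)
  = (7 - 2, 9 - 10, -7 + 12)
  = (5, -1, 5)

(5, -1, 5)


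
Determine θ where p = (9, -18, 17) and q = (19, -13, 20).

p·q = 9·19 + (-18)·(-13) + 17·20 = 171 + 234 + 340 = 745
|p| = √(9² + (-18)² + 17²) = √694 ≈ 26.34
|q| = √(19² + (-13)² + 20²) = √930 ≈ 30.5
cos θ = (p·q)/(|p||q|) = 745/(26.34·30.5) ≈ 0.9273
θ = arccos(0.9273) ≈ 21.98°

21.98°


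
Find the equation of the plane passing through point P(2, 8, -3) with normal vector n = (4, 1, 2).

The plane through P with normal n = (a, b, c) satisfies n·(r - P) = 0,
i.e. ax + by + cz = a·x₀ + b·y₀ + c·z₀.
d = 4·2 + 1·8 + 2·(-3)
  = 8 + 8 - 6
  = 10
Equation: 4x + y + 2z = 10

4x + y + 2z = 10


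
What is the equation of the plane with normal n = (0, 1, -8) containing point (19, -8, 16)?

The plane through P with normal n = (a, b, c) satisfies n·(r - P) = 0,
i.e. ax + by + cz = a·x₀ + b·y₀ + c·z₀.
d = 0·19 + 1·(-8) + (-8)·16
  = 0 - 8 - 128
  = -136
Equation: y - 8z = -136

y - 8z = -136


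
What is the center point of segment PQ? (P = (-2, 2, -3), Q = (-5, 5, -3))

M = ((x₁+x₂)/2, (y₁+y₂)/2, (z₁+z₂)/2)
  = ((-2 - 5)/2, (2 + 5)/2, (-3 - 3)/2)
  = (-7/2, 7/2, -6/2)
  = (-3.5, 3.5, -3)

(-3.5, 3.5, -3)


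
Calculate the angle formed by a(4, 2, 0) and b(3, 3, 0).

a·b = 4·3 + 2·3 + 0·0 = 12 + 6 + 0 = 18
|a| = √(4² + 2² + 0²) = √20 ≈ 4.472
|b| = √(3² + 3² + 0²) = √18 ≈ 4.243
cos θ = (a·b)/(|a||b|) = 18/(4.472·4.243) ≈ 0.9487
θ = arccos(0.9487) ≈ 18.43°

18.43°


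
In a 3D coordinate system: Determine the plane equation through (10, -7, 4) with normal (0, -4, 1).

The plane through P with normal n = (a, b, c) satisfies n·(r - P) = 0,
i.e. ax + by + cz = a·x₀ + b·y₀ + c·z₀.
d = 0·10 + (-4)·(-7) + 1·4
  = 0 + 28 + 4
  = 32
Equation: -4y + z = 32

-4y + z = 32


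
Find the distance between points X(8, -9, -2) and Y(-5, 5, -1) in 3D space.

d = √[(x₂-x₁)² + (y₂-y₁)² + (z₂-z₁)²]
  = √[(-13)² + 14² + 1²]
  = √[169 + 196 + 1]
  = √366
  ≈ 19.13

19.13


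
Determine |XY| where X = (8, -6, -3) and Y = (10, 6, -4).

d = √[(x₂-x₁)² + (y₂-y₁)² + (z₂-z₁)²]
  = √[2² + 12² + (-1)²]
  = √[4 + 144 + 1]
  = √149
  ≈ 12.21

12.21


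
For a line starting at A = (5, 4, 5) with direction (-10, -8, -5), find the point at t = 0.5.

P(t) = A + t·d
  = (5 + (-10)·0.5, 4 + (-8)·0.5, 5 + (-5)·0.5)
  = (5 - 5, 4 - 4, 5 - 2.5)
  = (0, 0, 2.5)

(0, 0, 2.5)


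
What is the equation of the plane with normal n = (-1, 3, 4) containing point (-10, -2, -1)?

The plane through P with normal n = (a, b, c) satisfies n·(r - P) = 0,
i.e. ax + by + cz = a·x₀ + b·y₀ + c·z₀.
d = (-1)·(-10) + 3·(-2) + 4·(-1)
  = 10 - 6 - 4
  = 0
Equation: -x + 3y + 4z = 0

-x + 3y + 4z = 0


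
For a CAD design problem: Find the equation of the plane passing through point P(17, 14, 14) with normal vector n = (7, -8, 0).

The plane through P with normal n = (a, b, c) satisfies n·(r - P) = 0,
i.e. ax + by + cz = a·x₀ + b·y₀ + c·z₀.
d = 7·17 + (-8)·14 + 0·14
  = 119 - 112 + 0
  = 7
Equation: 7x - 8y = 7

7x - 8y = 7


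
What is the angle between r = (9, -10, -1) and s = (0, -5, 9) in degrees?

r·s = 9·0 + (-10)·(-5) + (-1)·9 = 0 + 50 - 9 = 41
|r| = √(9² + (-10)² + (-1)²) = √182 ≈ 13.49
|s| = √(0² + (-5)² + 9²) = √106 ≈ 10.3
cos θ = (r·s)/(|r||s|) = 41/(13.49·10.3) ≈ 0.2952
θ = arccos(0.2952) ≈ 72.83°

72.83°


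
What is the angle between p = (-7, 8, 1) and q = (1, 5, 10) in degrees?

p·q = (-7)·1 + 8·5 + 1·10 = -7 + 40 + 10 = 43
|p| = √((-7)² + 8² + 1²) = √114 ≈ 10.68
|q| = √(1² + 5² + 10²) = √126 ≈ 11.22
cos θ = (p·q)/(|p||q|) = 43/(10.68·11.22) ≈ 0.3588
θ = arccos(0.3588) ≈ 68.97°

68.97°


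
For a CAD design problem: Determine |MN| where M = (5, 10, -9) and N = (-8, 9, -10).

d = √[(x₂-x₁)² + (y₂-y₁)² + (z₂-z₁)²]
  = √[(-13)² + (-1)² + (-1)²]
  = √[169 + 1 + 1]
  = √171
  ≈ 13.08

13.08


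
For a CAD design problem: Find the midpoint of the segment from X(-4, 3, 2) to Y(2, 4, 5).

M = ((x₁+x₂)/2, (y₁+y₂)/2, (z₁+z₂)/2)
  = ((-4 + 2)/2, (3 + 4)/2, (2 + 5)/2)
  = (-2/2, 7/2, 7/2)
  = (-1, 3.5, 3.5)

(-1, 3.5, 3.5)


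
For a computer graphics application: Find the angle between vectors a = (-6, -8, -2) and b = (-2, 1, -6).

a·b = (-6)·(-2) + (-8)·1 + (-2)·(-6) = 12 - 8 + 12 = 16
|a| = √((-6)² + (-8)² + (-2)²) = √104 ≈ 10.2
|b| = √((-2)² + 1² + (-6)²) = √41 ≈ 6.403
cos θ = (a·b)/(|a||b|) = 16/(10.2·6.403) ≈ 0.245
θ = arccos(0.245) ≈ 75.82°

75.82°


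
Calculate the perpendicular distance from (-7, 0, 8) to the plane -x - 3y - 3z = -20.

distance = |a·x₀ + b·y₀ + c·z₀ - d| / √(a² + b² + c²)
  = |(-1)·(-7) + (-3)·0 + (-3)·8 - (-20)| / √((-1)² + (-3)² + (-3)²)
  = |7 + 0 - 24 + 20| / √(1 + 9 + 9)
  = |3| / √19
  = 3 / 4.359
  ≈ 0.6882

0.6882


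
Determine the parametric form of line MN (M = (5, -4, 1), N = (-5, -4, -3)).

Direction vector d = N - M = (-5 - 5, -4 + 4, -3 - 1) = (-10, 0, -4)
Parametric form r = M + t·d:
x = 5 - 10t, y = -4, z = 1 - 4t

x = 5 - 10t, y = -4, z = 1 - 4t


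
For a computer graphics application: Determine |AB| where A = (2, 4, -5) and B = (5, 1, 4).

d = √[(x₂-x₁)² + (y₂-y₁)² + (z₂-z₁)²]
  = √[3² + (-3)² + 9²]
  = √[9 + 9 + 81]
  = √99
  ≈ 9.95

9.95


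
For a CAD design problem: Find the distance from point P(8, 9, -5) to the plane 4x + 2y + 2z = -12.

distance = |a·x₀ + b·y₀ + c·z₀ - d| / √(a² + b² + c²)
  = |4·8 + 2·9 + 2·(-5) - (-12)| / √(4² + 2² + 2²)
  = |32 + 18 - 10 + 12| / √(16 + 4 + 4)
  = |52| / √24
  = 52 / 4.899
  ≈ 10.61

10.61


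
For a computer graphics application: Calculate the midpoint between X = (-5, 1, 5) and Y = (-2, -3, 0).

M = ((x₁+x₂)/2, (y₁+y₂)/2, (z₁+z₂)/2)
  = ((-5 - 2)/2, (1 - 3)/2, (5 + 0)/2)
  = (-7/2, -2/2, 5/2)
  = (-3.5, -1, 2.5)

(-3.5, -1, 2.5)


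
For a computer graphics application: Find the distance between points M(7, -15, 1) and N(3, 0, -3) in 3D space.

d = √[(x₂-x₁)² + (y₂-y₁)² + (z₂-z₁)²]
  = √[(-4)² + 15² + (-4)²]
  = √[16 + 225 + 16]
  = √257
  ≈ 16.03

16.03


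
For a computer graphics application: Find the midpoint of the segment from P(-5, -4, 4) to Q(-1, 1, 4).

M = ((x₁+x₂)/2, (y₁+y₂)/2, (z₁+z₂)/2)
  = ((-5 - 1)/2, (-4 + 1)/2, (4 + 4)/2)
  = (-6/2, -3/2, 8/2)
  = (-3, -1.5, 4)

(-3, -1.5, 4)


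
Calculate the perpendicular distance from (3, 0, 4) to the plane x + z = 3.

distance = |a·x₀ + b·y₀ + c·z₀ - d| / √(a² + b² + c²)
  = |1·3 + 0·0 + 1·4 - 3| / √(1² + 0² + 1²)
  = |3 + 0 + 4 - 3| / √(1 + 0 + 1)
  = |4| / √2
  = 4 / 1.414
  ≈ 2.828

2.828


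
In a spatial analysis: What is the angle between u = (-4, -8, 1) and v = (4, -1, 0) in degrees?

u·v = (-4)·4 + (-8)·(-1) + 1·0 = -16 + 8 + 0 = -8
|u| = √((-4)² + (-8)² + 1²) = √81 ≈ 9
|v| = √(4² + (-1)² + 0²) = √17 ≈ 4.123
cos θ = (u·v)/(|u||v|) = -8/(9·4.123) ≈ -0.2156
θ = arccos(-0.2156) ≈ 102.4°

102.4°


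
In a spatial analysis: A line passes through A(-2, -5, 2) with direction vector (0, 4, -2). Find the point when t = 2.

P(t) = A + t·d
  = (-2 + 0·2, -5 + 4·2, 2 + (-2)·2)
  = (-2 + 0, -5 + 8, 2 - 4)
  = (-2, 3, -2)

(-2, 3, -2)


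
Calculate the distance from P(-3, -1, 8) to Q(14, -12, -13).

d = √[(x₂-x₁)² + (y₂-y₁)² + (z₂-z₁)²]
  = √[17² + (-11)² + (-21)²]
  = √[289 + 121 + 441]
  = √851
  ≈ 29.17

29.17


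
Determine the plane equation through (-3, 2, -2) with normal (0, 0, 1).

The plane through P with normal n = (a, b, c) satisfies n·(r - P) = 0,
i.e. ax + by + cz = a·x₀ + b·y₀ + c·z₀.
d = 0·(-3) + 0·2 + 1·(-2)
  = 0 + 0 - 2
  = -2
Equation: z = -2

z = -2


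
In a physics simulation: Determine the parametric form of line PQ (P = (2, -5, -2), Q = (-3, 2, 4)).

Direction vector d = Q - P = (-3 - 2, 2 + 5, 4 + 2) = (-5, 7, 6)
Parametric form r = P + t·d:
x = 2 - 5t, y = -5 + 7t, z = -2 + 6t

x = 2 - 5t, y = -5 + 7t, z = -2 + 6t


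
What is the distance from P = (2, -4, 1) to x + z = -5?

distance = |a·x₀ + b·y₀ + c·z₀ - d| / √(a² + b² + c²)
  = |1·2 + 0·(-4) + 1·1 - (-5)| / √(1² + 0² + 1²)
  = |2 + 0 + 1 + 5| / √(1 + 0 + 1)
  = |8| / √2
  = 8 / 1.414
  ≈ 5.657

5.657


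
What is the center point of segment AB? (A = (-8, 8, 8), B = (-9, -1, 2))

M = ((x₁+x₂)/2, (y₁+y₂)/2, (z₁+z₂)/2)
  = ((-8 - 9)/2, (8 - 1)/2, (8 + 2)/2)
  = (-17/2, 7/2, 10/2)
  = (-8.5, 3.5, 5)

(-8.5, 3.5, 5)


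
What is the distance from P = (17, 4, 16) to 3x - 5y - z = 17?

distance = |a·x₀ + b·y₀ + c·z₀ - d| / √(a² + b² + c²)
  = |3·17 + (-5)·4 + (-1)·16 - 17| / √(3² + (-5)² + (-1)²)
  = |51 - 20 - 16 - 17| / √(9 + 25 + 1)
  = |-2| / √35
  = 2 / 5.916
  ≈ 0.3381

0.3381


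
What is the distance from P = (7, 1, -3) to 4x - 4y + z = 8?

distance = |a·x₀ + b·y₀ + c·z₀ - d| / √(a² + b² + c²)
  = |4·7 + (-4)·1 + 1·(-3) - 8| / √(4² + (-4)² + 1²)
  = |28 - 4 - 3 - 8| / √(16 + 16 + 1)
  = |13| / √33
  = 13 / 5.745
  ≈ 2.263

2.263


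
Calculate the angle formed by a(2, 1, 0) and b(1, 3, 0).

a·b = 2·1 + 1·3 + 0·0 = 2 + 3 + 0 = 5
|a| = √(2² + 1² + 0²) = √5 ≈ 2.236
|b| = √(1² + 3² + 0²) = √10 ≈ 3.162
cos θ = (a·b)/(|a||b|) = 5/(2.236·3.162) ≈ 0.7071
θ = arccos(0.7071) ≈ 45°

45°


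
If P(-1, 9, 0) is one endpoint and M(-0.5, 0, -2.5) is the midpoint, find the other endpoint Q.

Q = 2M - P
  = (2·(-0.5) - (-1), 2·0 - 9, 2·(-2.5) - 0)
  = (-1 + 1, 0 - 9, -5 + 0)
  = (0, -9, -5)

(0, -9, -5)


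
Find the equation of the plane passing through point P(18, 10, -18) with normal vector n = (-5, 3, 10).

The plane through P with normal n = (a, b, c) satisfies n·(r - P) = 0,
i.e. ax + by + cz = a·x₀ + b·y₀ + c·z₀.
d = (-5)·18 + 3·10 + 10·(-18)
  = -90 + 30 - 180
  = -240
Equation: -5x + 3y + 10z = -240

-5x + 3y + 10z = -240


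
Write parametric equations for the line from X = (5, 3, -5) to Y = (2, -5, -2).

Direction vector d = Y - X = (2 - 5, -5 - 3, -2 + 5) = (-3, -8, 3)
Parametric form r = X + t·d:
x = 5 - 3t, y = 3 - 8t, z = -5 + 3t

x = 5 - 3t, y = 3 - 8t, z = -5 + 3t


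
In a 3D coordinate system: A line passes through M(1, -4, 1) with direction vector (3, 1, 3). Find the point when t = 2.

P(t) = M + t·d
  = (1 + 3·2, -4 + 1·2, 1 + 3·2)
  = (1 + 6, -4 + 2, 1 + 6)
  = (7, -2, 7)

(7, -2, 7)


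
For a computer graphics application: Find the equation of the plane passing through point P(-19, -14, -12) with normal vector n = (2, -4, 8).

The plane through P with normal n = (a, b, c) satisfies n·(r - P) = 0,
i.e. ax + by + cz = a·x₀ + b·y₀ + c·z₀.
d = 2·(-19) + (-4)·(-14) + 8·(-12)
  = -38 + 56 - 96
  = -78
Equation: 2x - 4y + 8z = -78

2x - 4y + 8z = -78


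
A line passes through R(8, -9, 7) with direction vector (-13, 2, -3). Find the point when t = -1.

P(t) = R + t·d
  = (8 + (-13)·(-1), -9 + 2·(-1), 7 + (-3)·(-1))
  = (8 + 13, -9 - 2, 7 + 3)
  = (21, -11, 10)

(21, -11, 10)


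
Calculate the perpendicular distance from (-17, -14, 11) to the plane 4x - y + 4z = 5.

distance = |a·x₀ + b·y₀ + c·z₀ - d| / √(a² + b² + c²)
  = |4·(-17) + (-1)·(-14) + 4·11 - 5| / √(4² + (-1)² + 4²)
  = |-68 + 14 + 44 - 5| / √(16 + 1 + 16)
  = |-15| / √33
  = 15 / 5.745
  ≈ 2.611

2.611


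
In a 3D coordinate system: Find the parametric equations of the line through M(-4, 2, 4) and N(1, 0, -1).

Direction vector d = N - M = (1 + 4, 0 - 2, -1 - 4) = (5, -2, -5)
Parametric form r = M + t·d:
x = -4 + 5t, y = 2 - 2t, z = 4 - 5t

x = -4 + 5t, y = 2 - 2t, z = 4 - 5t


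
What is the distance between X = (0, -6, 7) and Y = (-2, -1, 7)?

d = √[(x₂-x₁)² + (y₂-y₁)² + (z₂-z₁)²]
  = √[(-2)² + 5² + 0²]
  = √[4 + 25 + 0]
  = √29
  ≈ 5.385

5.385


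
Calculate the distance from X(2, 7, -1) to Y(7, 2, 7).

d = √[(x₂-x₁)² + (y₂-y₁)² + (z₂-z₁)²]
  = √[5² + (-5)² + 8²]
  = √[25 + 25 + 64]
  = √114
  ≈ 10.68

10.68
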